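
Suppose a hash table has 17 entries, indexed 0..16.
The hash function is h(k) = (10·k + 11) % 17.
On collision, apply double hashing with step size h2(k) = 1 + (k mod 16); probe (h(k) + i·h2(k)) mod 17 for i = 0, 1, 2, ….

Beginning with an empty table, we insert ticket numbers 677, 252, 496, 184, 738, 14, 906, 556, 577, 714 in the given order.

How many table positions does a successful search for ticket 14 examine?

4

677: h=15 → slot 15
252: h=15, h2=13, probe 15,11 → slot 11
496: h=7 → slot 7
184: h=15, h2=9, probe 15,7,16 → slot 16
738: h=13 → slot 13
14: h=15, h2=15, probe 15,13,11,9 → slot 9
906: h=10 → slot 10
556: h=12 → slot 12
577: h=1 → slot 1
714: h=11, h2=11, probe 11,5 → slot 5
Table: [-, 577, -, -, -, 714, -, 496, -, 14, 906, 252, 556, 738, -, 677, 184]
Lookup 14: h=15, h2=15, probe 15,13,11,9 → found at 9.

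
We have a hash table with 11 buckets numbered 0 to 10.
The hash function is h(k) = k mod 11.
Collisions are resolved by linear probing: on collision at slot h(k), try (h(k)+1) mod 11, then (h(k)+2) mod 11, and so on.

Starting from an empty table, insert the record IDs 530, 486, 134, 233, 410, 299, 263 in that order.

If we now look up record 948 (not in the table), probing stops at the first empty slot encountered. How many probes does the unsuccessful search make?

7

530: h=2 → slot 2
486: h=2, probe 2,3 → slot 3
134: h=2, probe 2,3,4 → slot 4
233: h=2, probe 2,3,4,5 → slot 5
410: h=3, probe 3,4,5,6 → slot 6
299: h=2, probe 2,3,4,5,6,7 → slot 7
263: h=10 → slot 10
Table: [_, _, 530, 486, 134, 233, 410, 299, _, _, 263]
Lookup 948: h=2, probe 2,3,4,5,6,7,8 → slot 8 empty, not found.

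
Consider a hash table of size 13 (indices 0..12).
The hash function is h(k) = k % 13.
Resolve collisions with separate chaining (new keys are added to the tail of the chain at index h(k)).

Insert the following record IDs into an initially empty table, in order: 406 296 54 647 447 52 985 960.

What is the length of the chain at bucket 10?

Insert 406: h=3, bucket 3 empty → new chain.
Insert 296: h=10, bucket 10 empty → new chain.
Insert 54: h=2, bucket 2 empty → new chain.
Insert 647: h=10, bucket 10 nonempty → append to chain.
Insert 447: h=5, bucket 5 empty → new chain.
Insert 52: h=0, bucket 0 empty → new chain.
Insert 985: h=10, bucket 10 nonempty → append to chain.
Insert 960: h=11, bucket 11 empty → new chain.
Final buckets:
0: 52
1: -
2: 54
3: 406
4: -
5: 447
6: -
7: -
8: -
9: -
10: 296 -> 647 -> 985
11: 960
12: -

3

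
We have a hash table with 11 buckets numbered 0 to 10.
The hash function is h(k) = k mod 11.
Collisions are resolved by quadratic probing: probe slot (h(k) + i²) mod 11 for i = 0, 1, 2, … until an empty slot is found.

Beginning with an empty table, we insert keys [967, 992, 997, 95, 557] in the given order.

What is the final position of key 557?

967 hashes to 10; slot 10 is free -> place at 10.
992 hashes to 2; slot 2 is free -> place at 2.
997 hashes to 7; slot 7 is free -> place at 7.
95 hashes to 7; 7 taken -> place at 8.
557 hashes to 7; 7,8 taken -> place at 0.
Table: [557, -, 992, -, -, -, -, 997, 95, -, 967]

0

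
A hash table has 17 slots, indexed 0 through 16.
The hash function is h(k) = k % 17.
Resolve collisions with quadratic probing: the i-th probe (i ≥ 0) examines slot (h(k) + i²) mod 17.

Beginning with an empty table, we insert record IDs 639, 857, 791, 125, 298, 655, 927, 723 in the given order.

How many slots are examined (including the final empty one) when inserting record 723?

6

639 hashes to 10; slot 10 is free → place at 10.
857 hashes to 7; slot 7 is free → place at 7.
791 hashes to 9; slot 9 is free → place at 9.
125 hashes to 6; slot 6 is free → place at 6.
298 hashes to 9; 9,10 taken → place at 13.
655 hashes to 9; 9,10,13 taken → place at 1.
927 hashes to 9; 9,10,13,1 taken → place at 8.
723 hashes to 9; 9,10,13,1,8 taken → place at 0.
Table: [723, 655, —, —, —, —, 125, 857, 927, 791, 639, —, —, 298, —, —, —]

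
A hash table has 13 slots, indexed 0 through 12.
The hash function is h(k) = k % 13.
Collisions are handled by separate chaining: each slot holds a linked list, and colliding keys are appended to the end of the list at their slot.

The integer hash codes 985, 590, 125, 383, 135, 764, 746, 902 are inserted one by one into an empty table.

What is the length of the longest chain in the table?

Insert 985: h=10, bucket 10 empty -> new chain.
Insert 590: h=5, bucket 5 empty -> new chain.
Insert 125: h=8, bucket 8 empty -> new chain.
Insert 383: h=6, bucket 6 empty -> new chain.
Insert 135: h=5, bucket 5 nonempty -> append to chain.
Insert 764: h=10, bucket 10 nonempty -> append to chain.
Insert 746: h=5, bucket 5 nonempty -> append to chain.
Insert 902: h=5, bucket 5 nonempty -> append to chain.
Final buckets:
0: -
1: -
2: -
3: -
4: -
5: 590 -> 135 -> 746 -> 902
6: 383
7: -
8: 125
9: -
10: 985 -> 764
11: -
12: -

4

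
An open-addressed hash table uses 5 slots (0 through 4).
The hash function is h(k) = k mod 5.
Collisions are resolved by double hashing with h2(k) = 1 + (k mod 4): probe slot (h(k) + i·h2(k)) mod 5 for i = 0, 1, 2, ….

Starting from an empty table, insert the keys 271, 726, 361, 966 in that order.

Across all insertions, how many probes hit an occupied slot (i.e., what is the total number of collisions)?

4

Insert 271: h=1, slot 1 empty → index 1.
Insert 726: h=1, h2=3, slot 1 occupied → index 4.
Insert 361: h=1, h2=2, slot 1 occupied → index 3.
Insert 966: h=1, h2=3, slots 1,4 occupied → index 2.
Table: [., 271, 966, 361, 726]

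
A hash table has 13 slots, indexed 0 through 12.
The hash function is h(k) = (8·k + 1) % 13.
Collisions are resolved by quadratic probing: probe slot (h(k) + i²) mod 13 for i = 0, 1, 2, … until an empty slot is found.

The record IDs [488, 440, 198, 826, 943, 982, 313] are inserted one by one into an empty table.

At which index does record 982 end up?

1

488 hashes to 5; slot 5 is free → place at 5.
440 hashes to 11; slot 11 is free → place at 11.
198 hashes to 12; slot 12 is free → place at 12.
826 hashes to 5; 5 taken → place at 6.
943 hashes to 5; 5,6 taken → place at 9.
982 hashes to 5; 5,6,9 taken → place at 1.
313 hashes to 9; 9 taken → place at 10.
Table: [., 982, ., ., ., 488, 826, ., ., 943, 313, 440, 198]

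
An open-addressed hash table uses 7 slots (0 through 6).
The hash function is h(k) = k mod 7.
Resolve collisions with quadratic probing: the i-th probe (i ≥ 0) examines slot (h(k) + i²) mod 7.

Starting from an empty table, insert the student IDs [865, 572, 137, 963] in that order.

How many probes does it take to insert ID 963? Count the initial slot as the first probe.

4

865 hashes to 4; slot 4 is free → place at 4.
572 hashes to 5; slot 5 is free → place at 5.
137 hashes to 4; 4,5 taken → place at 1.
963 hashes to 4; 4,5,1 taken → place at 6.
Table: [∅, 137, ∅, ∅, 865, 572, 963]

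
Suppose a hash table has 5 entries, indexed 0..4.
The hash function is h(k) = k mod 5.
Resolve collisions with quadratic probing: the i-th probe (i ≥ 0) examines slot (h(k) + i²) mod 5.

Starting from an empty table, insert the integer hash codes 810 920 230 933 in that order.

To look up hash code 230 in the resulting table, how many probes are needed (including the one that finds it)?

Insert 810: h=0, slot 0 empty => index 0.
Insert 920: h=0, slot 0 occupied => index 1.
Insert 230: h=0, slots 0,1 occupied => index 4.
Insert 933: h=3, slot 3 empty => index 3.
Table: [810, 920, —, 933, 230]
Lookup 230: h=0, probe 0,1,4 → found at 4.

3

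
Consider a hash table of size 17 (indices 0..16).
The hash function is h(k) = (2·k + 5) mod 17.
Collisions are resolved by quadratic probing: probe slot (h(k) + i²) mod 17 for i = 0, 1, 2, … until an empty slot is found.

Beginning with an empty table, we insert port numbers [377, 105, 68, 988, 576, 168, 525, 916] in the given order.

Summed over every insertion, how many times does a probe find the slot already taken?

Insert 377: h=11, slot 11 empty => index 11.
Insert 105: h=11, slot 11 occupied => index 12.
Insert 68: h=5, slot 5 empty => index 5.
Insert 988: h=9, slot 9 empty => index 9.
Insert 576: h=1, slot 1 empty => index 1.
Insert 168: h=1, slot 1 occupied => index 2.
Insert 525: h=1, slots 1,2,5 occupied => index 10.
Insert 916: h=1, slots 1,2,5,10 occupied => index 0.
Table: [916, 576, 168, -, -, 68, -, -, -, 988, 525, 377, 105, -, -, -, -]

9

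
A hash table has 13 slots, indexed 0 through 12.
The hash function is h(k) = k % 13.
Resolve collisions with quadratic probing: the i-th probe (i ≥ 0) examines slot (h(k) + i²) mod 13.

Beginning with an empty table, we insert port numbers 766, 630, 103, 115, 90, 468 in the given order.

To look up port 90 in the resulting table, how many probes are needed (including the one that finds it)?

Insert 766: h=12, slot 12 empty => index 12.
Insert 630: h=6, slot 6 empty => index 6.
Insert 103: h=12, slot 12 occupied => index 0.
Insert 115: h=11, slot 11 empty => index 11.
Insert 90: h=12, slots 12,0 occupied => index 3.
Insert 468: h=0, slot 0 occupied => index 1.
Table: [103, 468, _, 90, _, _, 630, _, _, _, _, 115, 766]
Lookup 90: h=12, probe 12,0,3 → found at 3.

3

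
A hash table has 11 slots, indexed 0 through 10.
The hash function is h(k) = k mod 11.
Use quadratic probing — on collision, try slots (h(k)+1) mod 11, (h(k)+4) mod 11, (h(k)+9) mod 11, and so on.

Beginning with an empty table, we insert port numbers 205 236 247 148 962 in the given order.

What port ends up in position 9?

148

Insert 205: h=7, slot 7 empty → index 7.
Insert 236: h=5, slot 5 empty → index 5.
Insert 247: h=5, slot 5 occupied → index 6.
Insert 148: h=5, slots 5,6 occupied → index 9.
Insert 962: h=5, slots 5,6,9 occupied → index 3.
Table: [., ., ., 962, ., 236, 247, 205, ., 148, .]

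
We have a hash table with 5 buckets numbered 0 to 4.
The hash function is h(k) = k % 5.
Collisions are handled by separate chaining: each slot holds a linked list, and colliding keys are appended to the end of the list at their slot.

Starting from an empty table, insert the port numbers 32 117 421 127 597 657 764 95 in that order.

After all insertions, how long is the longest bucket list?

Insert 32: h=2, bucket 2 empty → new chain.
Insert 117: h=2, bucket 2 nonempty → append to chain.
Insert 421: h=1, bucket 1 empty → new chain.
Insert 127: h=2, bucket 2 nonempty → append to chain.
Insert 597: h=2, bucket 2 nonempty → append to chain.
Insert 657: h=2, bucket 2 nonempty → append to chain.
Insert 764: h=4, bucket 4 empty → new chain.
Insert 95: h=0, bucket 0 empty → new chain.
Final buckets:
0: 95
1: 421
2: 32 -> 117 -> 127 -> 597 -> 657
3: .
4: 764

5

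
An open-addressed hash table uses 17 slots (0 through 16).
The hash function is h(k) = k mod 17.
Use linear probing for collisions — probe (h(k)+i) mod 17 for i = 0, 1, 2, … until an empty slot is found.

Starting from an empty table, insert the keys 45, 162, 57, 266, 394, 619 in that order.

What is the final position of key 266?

45 hashes to 11; slot 11 is free -> place at 11.
162 hashes to 9; slot 9 is free -> place at 9.
57 hashes to 6; slot 6 is free -> place at 6.
266 hashes to 11; 11 taken -> place at 12.
394 hashes to 3; slot 3 is free -> place at 3.
619 hashes to 7; slot 7 is free -> place at 7.
Table: [., ., ., 394, ., ., 57, 619, ., 162, ., 45, 266, ., ., ., .]

12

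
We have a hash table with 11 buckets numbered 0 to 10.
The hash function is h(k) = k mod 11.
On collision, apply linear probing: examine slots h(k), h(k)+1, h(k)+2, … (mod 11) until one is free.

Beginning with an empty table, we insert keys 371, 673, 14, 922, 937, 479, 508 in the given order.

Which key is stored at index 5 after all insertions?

371: h=8 → slot 8
673: h=2 → slot 2
14: h=3 → slot 3
922: h=9 → slot 9
937: h=2, probe 2,3,4 → slot 4
479: h=6 → slot 6
508: h=2, probe 2,3,4,5 → slot 5
Table: [—, —, 673, 14, 937, 508, 479, —, 371, 922, —]

508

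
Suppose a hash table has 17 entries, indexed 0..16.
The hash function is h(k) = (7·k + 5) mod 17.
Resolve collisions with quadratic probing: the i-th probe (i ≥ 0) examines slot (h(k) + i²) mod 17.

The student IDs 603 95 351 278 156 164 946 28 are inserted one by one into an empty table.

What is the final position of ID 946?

1

603: h=10 -> slot 10
95: h=7 -> slot 7
351: h=14 -> slot 14
278: h=13 -> slot 13
156: h=9 -> slot 9
164: h=14, probe 14,15 -> slot 15
946: h=14, probe 14,15,1 -> slot 1
28: h=14, probe 14,15,1,6 -> slot 6
Table: [—, 946, —, —, —, —, 28, 95, —, 156, 603, —, —, 278, 351, 164, —]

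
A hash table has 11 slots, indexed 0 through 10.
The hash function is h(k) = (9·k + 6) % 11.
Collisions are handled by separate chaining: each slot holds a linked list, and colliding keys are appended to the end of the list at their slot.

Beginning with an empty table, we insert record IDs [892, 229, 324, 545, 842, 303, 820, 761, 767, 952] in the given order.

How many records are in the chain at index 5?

5

892 → bucket 4
229 → bucket 10
324 → bucket 7
545 → bucket 5
842 → bucket 5 (collision)
303 → bucket 5 (collision)
820 → bucket 5 (collision)
761 → bucket 2
767 → bucket 1
952 → bucket 5 (collision)
Final buckets:
0: .
1: 767
2: 761
3: .
4: 892
5: 545 -> 842 -> 303 -> 820 -> 952
6: .
7: 324
8: .
9: .
10: 229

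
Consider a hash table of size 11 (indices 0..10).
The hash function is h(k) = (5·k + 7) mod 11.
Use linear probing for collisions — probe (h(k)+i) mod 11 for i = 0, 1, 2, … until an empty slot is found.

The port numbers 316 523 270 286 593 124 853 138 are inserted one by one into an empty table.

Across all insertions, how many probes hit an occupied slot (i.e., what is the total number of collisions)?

7

316 hashes to 3; slot 3 is free => place at 3.
523 hashes to 4; slot 4 is free => place at 4.
270 hashes to 4; 4 taken => place at 5.
286 hashes to 7; slot 7 is free => place at 7.
593 hashes to 2; slot 2 is free => place at 2.
124 hashes to 0; slot 0 is free => place at 0.
853 hashes to 4; 4,5 taken => place at 6.
138 hashes to 4; 4,5,6,7 taken => place at 8.
Table: [124, -, 593, 316, 523, 270, 853, 286, 138, -, -]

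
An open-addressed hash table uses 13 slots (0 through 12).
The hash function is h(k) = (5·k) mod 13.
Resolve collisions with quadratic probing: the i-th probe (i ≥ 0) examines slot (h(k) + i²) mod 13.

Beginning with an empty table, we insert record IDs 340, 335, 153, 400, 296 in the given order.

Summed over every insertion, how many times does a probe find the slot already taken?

6

Insert 340: h=10, slot 10 empty -> index 10.
Insert 335: h=11, slot 11 empty -> index 11.
Insert 153: h=11, slot 11 occupied -> index 12.
Insert 400: h=11, slots 11,12 occupied -> index 2.
Insert 296: h=11, slots 11,12,2 occupied -> index 7.
Table: [., ., 400, ., ., ., ., 296, ., ., 340, 335, 153]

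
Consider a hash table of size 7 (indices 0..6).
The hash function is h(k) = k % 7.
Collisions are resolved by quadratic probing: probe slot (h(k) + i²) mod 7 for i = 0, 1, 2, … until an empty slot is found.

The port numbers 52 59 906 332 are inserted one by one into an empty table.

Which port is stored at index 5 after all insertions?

Insert 52: h=3, slot 3 empty → index 3.
Insert 59: h=3, slot 3 occupied → index 4.
Insert 906: h=3, slots 3,4 occupied → index 0.
Insert 332: h=3, slots 3,4,0 occupied → index 5.
Table: [906, -, -, 52, 59, 332, -]

332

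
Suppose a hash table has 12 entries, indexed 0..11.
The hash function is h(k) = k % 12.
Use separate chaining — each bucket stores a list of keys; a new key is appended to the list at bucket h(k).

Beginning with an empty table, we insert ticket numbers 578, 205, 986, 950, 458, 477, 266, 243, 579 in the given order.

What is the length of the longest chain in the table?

5

578 → bucket 2
205 → bucket 1
986 → bucket 2 (collision)
950 → bucket 2 (collision)
458 → bucket 2 (collision)
477 → bucket 9
266 → bucket 2 (collision)
243 → bucket 3
579 → bucket 3 (collision)
Final buckets:
0: _
1: 205
2: 578 -> 986 -> 950 -> 458 -> 266
3: 243 -> 579
4: _
5: _
6: _
7: _
8: _
9: 477
10: _
11: _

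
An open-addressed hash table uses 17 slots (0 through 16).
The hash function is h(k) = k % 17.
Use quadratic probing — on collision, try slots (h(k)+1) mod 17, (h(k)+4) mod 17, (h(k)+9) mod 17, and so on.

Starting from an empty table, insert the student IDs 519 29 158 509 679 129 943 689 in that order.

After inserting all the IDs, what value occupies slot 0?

679

519: h=9 → slot 9
29: h=12 → slot 12
158: h=5 → slot 5
509: h=16 → slot 16
679: h=16, probe 16,0 → slot 0
129: h=10 → slot 10
943: h=8 → slot 8
689: h=9, probe 9,10,13 → slot 13
Table: [679, -, -, -, -, 158, -, -, 943, 519, 129, -, 29, 689, -, -, 509]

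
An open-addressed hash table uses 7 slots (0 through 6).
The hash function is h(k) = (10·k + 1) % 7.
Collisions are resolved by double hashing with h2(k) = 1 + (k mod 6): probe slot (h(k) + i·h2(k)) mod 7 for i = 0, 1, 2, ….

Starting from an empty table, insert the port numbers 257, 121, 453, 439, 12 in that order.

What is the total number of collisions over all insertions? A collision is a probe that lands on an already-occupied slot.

257: h=2 -> slot 2
121: h=0 -> slot 0
453: h=2, h2=4, probe 2,6 -> slot 6
439: h=2, h2=2, probe 2,4 -> slot 4
12: h=2, h2=1, probe 2,3 -> slot 3
Table: [121, —, 257, 12, 439, —, 453]

3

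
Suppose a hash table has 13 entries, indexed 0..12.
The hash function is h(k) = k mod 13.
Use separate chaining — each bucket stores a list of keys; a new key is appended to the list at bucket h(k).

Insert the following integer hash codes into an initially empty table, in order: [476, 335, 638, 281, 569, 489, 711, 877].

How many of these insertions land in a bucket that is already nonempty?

476 -> bucket 8
335 -> bucket 10
638 -> bucket 1
281 -> bucket 8 (collision)
569 -> bucket 10 (collision)
489 -> bucket 8 (collision)
711 -> bucket 9
877 -> bucket 6
Final buckets:
0: ∅
1: 638
2: ∅
3: ∅
4: ∅
5: ∅
6: 877
7: ∅
8: 476 -> 281 -> 489
9: 711
10: 335 -> 569
11: ∅
12: ∅

3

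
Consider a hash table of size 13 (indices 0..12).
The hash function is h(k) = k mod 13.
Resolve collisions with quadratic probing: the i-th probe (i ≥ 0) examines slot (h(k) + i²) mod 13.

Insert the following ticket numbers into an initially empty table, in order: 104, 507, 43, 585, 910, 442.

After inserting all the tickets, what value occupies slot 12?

442

104 hashes to 0; slot 0 is free → place at 0.
507 hashes to 0; 0 taken → place at 1.
43 hashes to 4; slot 4 is free → place at 4.
585 hashes to 0; 0,1,4 taken → place at 9.
910 hashes to 0; 0,1,4,9 taken → place at 3.
442 hashes to 0; 0,1,4,9,3 taken → place at 12.
Table: [104, 507, _, 910, 43, _, _, _, _, 585, _, _, 442]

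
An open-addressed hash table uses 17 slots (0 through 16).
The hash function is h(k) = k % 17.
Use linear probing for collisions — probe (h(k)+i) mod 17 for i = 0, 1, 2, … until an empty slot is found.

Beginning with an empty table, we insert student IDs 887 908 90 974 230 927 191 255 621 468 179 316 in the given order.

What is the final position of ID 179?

13

887: h=3 => slot 3
908: h=7 => slot 7
90: h=5 => slot 5
974: h=5, probe 5,6 => slot 6
230: h=9 => slot 9
927: h=9, probe 9,10 => slot 10
191: h=4 => slot 4
255: h=0 => slot 0
621: h=9, probe 9,10,11 => slot 11
468: h=9, probe 9,10,11,12 => slot 12
179: h=9, probe 9,10,11,12,13 => slot 13
316: h=10, probe 10,11,12,13,14 => slot 14
Table: [255, -, -, 887, 191, 90, 974, 908, -, 230, 927, 621, 468, 179, 316, -, -]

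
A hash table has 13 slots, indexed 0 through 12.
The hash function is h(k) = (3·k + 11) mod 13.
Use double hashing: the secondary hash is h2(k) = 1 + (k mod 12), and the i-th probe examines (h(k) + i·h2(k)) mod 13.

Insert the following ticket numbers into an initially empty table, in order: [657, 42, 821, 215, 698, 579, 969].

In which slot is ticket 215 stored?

657 hashes to 6; slot 6 is free -> place at 6.
42 hashes to 7; slot 7 is free -> place at 7.
821 hashes to 4; slot 4 is free -> place at 4.
215 hashes to 6, h2=12; 6 taken -> place at 5.
698 hashes to 12; slot 12 is free -> place at 12.
579 hashes to 6, h2=4; 6 taken -> place at 10.
969 hashes to 6, h2=10; 6 taken -> place at 3.
Table: [., ., ., 969, 821, 215, 657, 42, ., ., 579, ., 698]

5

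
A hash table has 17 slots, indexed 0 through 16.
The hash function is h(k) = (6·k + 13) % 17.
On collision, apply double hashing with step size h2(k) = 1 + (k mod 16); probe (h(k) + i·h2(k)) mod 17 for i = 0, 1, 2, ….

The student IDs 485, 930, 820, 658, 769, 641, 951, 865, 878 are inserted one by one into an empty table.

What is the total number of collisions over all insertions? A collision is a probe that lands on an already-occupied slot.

4

Insert 485: h=16, slot 16 empty -> index 16.
Insert 930: h=0, slot 0 empty -> index 0.
Insert 820: h=3, slot 3 empty -> index 3.
Insert 658: h=0, h2=3, slots 0,3 occupied -> index 6.
Insert 769: h=3, h2=2, slot 3 occupied -> index 5.
Insert 641: h=0, h2=2, slot 0 occupied -> index 2.
Insert 951: h=7, slot 7 empty -> index 7.
Insert 865: h=1, slot 1 empty -> index 1.
Insert 878: h=11, slot 11 empty -> index 11.
Table: [930, 865, 641, 820, _, 769, 658, 951, _, _, _, 878, _, _, _, _, 485]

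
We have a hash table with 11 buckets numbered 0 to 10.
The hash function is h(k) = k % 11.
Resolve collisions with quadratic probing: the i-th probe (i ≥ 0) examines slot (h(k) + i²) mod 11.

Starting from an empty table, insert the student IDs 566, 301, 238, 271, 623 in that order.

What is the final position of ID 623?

0

566: h=5 => slot 5
301: h=4 => slot 4
238: h=7 => slot 7
271: h=7, probe 7,8 => slot 8
623: h=7, probe 7,8,0 => slot 0
Table: [623, -, -, -, 301, 566, -, 238, 271, -, -]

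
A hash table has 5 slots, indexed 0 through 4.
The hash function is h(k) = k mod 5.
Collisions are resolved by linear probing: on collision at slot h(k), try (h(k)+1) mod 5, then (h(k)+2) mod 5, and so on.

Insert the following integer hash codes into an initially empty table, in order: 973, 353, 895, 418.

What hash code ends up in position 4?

973 hashes to 3; slot 3 is free → place at 3.
353 hashes to 3; 3 taken → place at 4.
895 hashes to 0; slot 0 is free → place at 0.
418 hashes to 3; 3,4,0 taken → place at 1.
Table: [895, 418, ∅, 973, 353]

353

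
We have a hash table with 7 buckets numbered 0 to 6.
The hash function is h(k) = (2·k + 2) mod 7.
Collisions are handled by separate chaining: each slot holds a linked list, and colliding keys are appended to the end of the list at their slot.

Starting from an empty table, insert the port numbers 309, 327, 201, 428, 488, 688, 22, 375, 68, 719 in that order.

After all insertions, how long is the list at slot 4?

3

Insert 309: h=4, bucket 4 empty → new chain.
Insert 327: h=5, bucket 5 empty → new chain.
Insert 201: h=5, bucket 5 nonempty → append to chain.
Insert 428: h=4, bucket 4 nonempty → append to chain.
Insert 488: h=5, bucket 5 nonempty → append to chain.
Insert 688: h=6, bucket 6 empty → new chain.
Insert 22: h=4, bucket 4 nonempty → append to chain.
Insert 375: h=3, bucket 3 empty → new chain.
Insert 68: h=5, bucket 5 nonempty → append to chain.
Insert 719: h=5, bucket 5 nonempty → append to chain.
Final buckets:
0: -
1: -
2: -
3: 375
4: 309 -> 428 -> 22
5: 327 -> 201 -> 488 -> 68 -> 719
6: 688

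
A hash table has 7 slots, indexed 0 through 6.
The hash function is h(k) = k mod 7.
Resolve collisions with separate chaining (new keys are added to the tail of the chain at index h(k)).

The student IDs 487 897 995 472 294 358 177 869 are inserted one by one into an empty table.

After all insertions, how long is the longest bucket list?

4

487 → bucket 4
897 → bucket 1
995 → bucket 1 (collision)
472 → bucket 3
294 → bucket 0
358 → bucket 1 (collision)
177 → bucket 2
869 → bucket 1 (collision)
Final buckets:
0: 294
1: 897 -> 995 -> 358 -> 869
2: 177
3: 472
4: 487
5: ∅
6: ∅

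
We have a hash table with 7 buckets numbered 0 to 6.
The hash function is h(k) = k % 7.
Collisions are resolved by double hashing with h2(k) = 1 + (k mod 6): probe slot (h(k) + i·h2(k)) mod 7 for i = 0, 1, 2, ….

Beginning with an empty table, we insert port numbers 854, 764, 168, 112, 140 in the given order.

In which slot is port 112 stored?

5

Insert 854: h=0, slot 0 empty → index 0.
Insert 764: h=1, slot 1 empty → index 1.
Insert 168: h=0, h2=1, slots 0,1 occupied → index 2.
Insert 112: h=0, h2=5, slot 0 occupied → index 5.
Insert 140: h=0, h2=3, slot 0 occupied → index 3.
Table: [854, 764, 168, 140, -, 112, -]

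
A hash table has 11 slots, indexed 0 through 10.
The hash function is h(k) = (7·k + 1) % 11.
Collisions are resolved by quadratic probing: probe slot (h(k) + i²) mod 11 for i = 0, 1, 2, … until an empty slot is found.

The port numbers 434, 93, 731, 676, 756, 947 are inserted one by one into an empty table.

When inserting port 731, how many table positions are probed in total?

3

Insert 434: h=3, slot 3 empty → index 3.
Insert 93: h=3, slot 3 occupied → index 4.
Insert 731: h=3, slots 3,4 occupied → index 7.
Insert 676: h=3, slots 3,4,7 occupied → index 1.
Insert 756: h=2, slot 2 empty → index 2.
Insert 947: h=8, slot 8 empty → index 8.
Table: [., 676, 756, 434, 93, ., ., 731, 947, ., .]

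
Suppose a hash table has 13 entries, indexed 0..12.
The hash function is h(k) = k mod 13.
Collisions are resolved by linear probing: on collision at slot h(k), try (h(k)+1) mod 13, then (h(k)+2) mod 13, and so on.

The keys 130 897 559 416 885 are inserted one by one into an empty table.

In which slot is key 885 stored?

4

130 hashes to 0; slot 0 is free => place at 0.
897 hashes to 0; 0 taken => place at 1.
559 hashes to 0; 0,1 taken => place at 2.
416 hashes to 0; 0,1,2 taken => place at 3.
885 hashes to 1; 1,2,3 taken => place at 4.
Table: [130, 897, 559, 416, 885, —, —, —, —, —, —, —, —]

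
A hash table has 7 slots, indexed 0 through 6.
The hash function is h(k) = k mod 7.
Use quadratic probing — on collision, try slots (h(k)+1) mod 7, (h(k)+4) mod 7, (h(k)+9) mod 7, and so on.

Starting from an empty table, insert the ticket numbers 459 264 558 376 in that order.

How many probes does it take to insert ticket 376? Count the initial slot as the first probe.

459: h=4 → slot 4
264: h=5 → slot 5
558: h=5, probe 5,6 → slot 6
376: h=5, probe 5,6,2 → slot 2
Table: [-, -, 376, -, 459, 264, 558]

3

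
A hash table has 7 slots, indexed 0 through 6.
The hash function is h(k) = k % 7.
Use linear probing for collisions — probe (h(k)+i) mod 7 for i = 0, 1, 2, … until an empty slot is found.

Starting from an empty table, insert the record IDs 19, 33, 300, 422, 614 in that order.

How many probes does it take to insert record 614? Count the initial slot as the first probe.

4

19 hashes to 5; slot 5 is free -> place at 5.
33 hashes to 5; 5 taken -> place at 6.
300 hashes to 6; 6 taken -> place at 0.
422 hashes to 2; slot 2 is free -> place at 2.
614 hashes to 5; 5,6,0 taken -> place at 1.
Table: [300, 614, 422, —, —, 19, 33]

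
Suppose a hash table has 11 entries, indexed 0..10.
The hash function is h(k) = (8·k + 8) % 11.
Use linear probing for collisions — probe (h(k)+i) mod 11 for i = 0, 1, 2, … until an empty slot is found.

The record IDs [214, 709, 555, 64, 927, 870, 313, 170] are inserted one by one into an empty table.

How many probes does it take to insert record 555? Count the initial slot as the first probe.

Insert 214: h=4, slot 4 empty => index 4.
Insert 709: h=4, slot 4 occupied => index 5.
Insert 555: h=4, slots 4,5 occupied => index 6.
Insert 64: h=3, slot 3 empty => index 3.
Insert 927: h=10, slot 10 empty => index 10.
Insert 870: h=5, slots 5,6 occupied => index 7.
Insert 313: h=4, slots 4,5,6,7 occupied => index 8.
Insert 170: h=4, slots 4,5,6,7,8 occupied => index 9.
Table: [., ., ., 64, 214, 709, 555, 870, 313, 170, 927]

3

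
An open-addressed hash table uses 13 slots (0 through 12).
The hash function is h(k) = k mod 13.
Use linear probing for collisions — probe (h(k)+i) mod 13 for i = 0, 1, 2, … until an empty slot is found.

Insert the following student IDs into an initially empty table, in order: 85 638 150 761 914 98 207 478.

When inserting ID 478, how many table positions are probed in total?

85 hashes to 7; slot 7 is free → place at 7.
638 hashes to 1; slot 1 is free → place at 1.
150 hashes to 7; 7 taken → place at 8.
761 hashes to 7; 7,8 taken → place at 9.
914 hashes to 4; slot 4 is free → place at 4.
98 hashes to 7; 7,8,9 taken → place at 10.
207 hashes to 12; slot 12 is free → place at 12.
478 hashes to 10; 10 taken → place at 11.
Table: [∅, 638, ∅, ∅, 914, ∅, ∅, 85, 150, 761, 98, 478, 207]

2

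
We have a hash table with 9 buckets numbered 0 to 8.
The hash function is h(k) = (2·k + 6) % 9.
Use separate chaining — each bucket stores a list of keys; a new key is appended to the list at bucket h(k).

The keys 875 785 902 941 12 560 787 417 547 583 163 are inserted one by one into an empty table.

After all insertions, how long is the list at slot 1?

Insert 875: h=1, bucket 1 empty -> new chain.
Insert 785: h=1, bucket 1 nonempty -> append to chain.
Insert 902: h=1, bucket 1 nonempty -> append to chain.
Insert 941: h=7, bucket 7 empty -> new chain.
Insert 12: h=3, bucket 3 empty -> new chain.
Insert 560: h=1, bucket 1 nonempty -> append to chain.
Insert 787: h=5, bucket 5 empty -> new chain.
Insert 417: h=3, bucket 3 nonempty -> append to chain.
Insert 547: h=2, bucket 2 empty -> new chain.
Insert 583: h=2, bucket 2 nonempty -> append to chain.
Insert 163: h=8, bucket 8 empty -> new chain.
Final buckets:
0: .
1: 875 -> 785 -> 902 -> 560
2: 547 -> 583
3: 12 -> 417
4: .
5: 787
6: .
7: 941
8: 163

4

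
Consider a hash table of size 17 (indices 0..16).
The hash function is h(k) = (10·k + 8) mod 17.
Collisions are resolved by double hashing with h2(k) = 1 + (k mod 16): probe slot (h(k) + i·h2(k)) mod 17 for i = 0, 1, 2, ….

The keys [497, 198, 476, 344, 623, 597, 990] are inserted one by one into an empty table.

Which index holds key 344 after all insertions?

Insert 497: h=14, slot 14 empty -> index 14.
Insert 198: h=16, slot 16 empty -> index 16.
Insert 476: h=8, slot 8 empty -> index 8.
Insert 344: h=14, h2=9, slot 14 occupied -> index 6.
Insert 623: h=16, h2=16, slot 16 occupied -> index 15.
Insert 597: h=11, slot 11 empty -> index 11.
Insert 990: h=14, h2=15, slot 14 occupied -> index 12.
Table: [-, -, -, -, -, -, 344, -, 476, -, -, 597, 990, -, 497, 623, 198]

6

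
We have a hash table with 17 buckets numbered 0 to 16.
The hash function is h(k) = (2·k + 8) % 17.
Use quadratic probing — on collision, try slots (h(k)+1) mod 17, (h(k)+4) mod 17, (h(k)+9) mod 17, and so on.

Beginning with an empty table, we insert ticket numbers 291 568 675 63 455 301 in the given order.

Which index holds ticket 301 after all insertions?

291 hashes to 12; slot 12 is free -> place at 12.
568 hashes to 5; slot 5 is free -> place at 5.
675 hashes to 15; slot 15 is free -> place at 15.
63 hashes to 15; 15 taken -> place at 16.
455 hashes to 0; slot 0 is free -> place at 0.
301 hashes to 15; 15,16 taken -> place at 2.
Table: [455, _, 301, _, _, 568, _, _, _, _, _, _, 291, _, _, 675, 63]

2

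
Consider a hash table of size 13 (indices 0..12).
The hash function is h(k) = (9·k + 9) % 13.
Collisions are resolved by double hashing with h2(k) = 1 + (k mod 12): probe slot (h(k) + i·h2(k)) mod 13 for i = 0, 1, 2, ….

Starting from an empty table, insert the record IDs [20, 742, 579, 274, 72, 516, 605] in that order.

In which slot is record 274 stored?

3

Insert 20: h=7, slot 7 empty -> index 7.
Insert 742: h=5, slot 5 empty -> index 5.
Insert 579: h=7, h2=4, slot 7 occupied -> index 11.
Insert 274: h=5, h2=11, slot 5 occupied -> index 3.
Insert 72: h=7, h2=1, slot 7 occupied -> index 8.
Insert 516: h=12, slot 12 empty -> index 12.
Insert 605: h=7, h2=6, slot 7 occupied -> index 0.
Table: [605, -, -, 274, -, 742, -, 20, 72, -, -, 579, 516]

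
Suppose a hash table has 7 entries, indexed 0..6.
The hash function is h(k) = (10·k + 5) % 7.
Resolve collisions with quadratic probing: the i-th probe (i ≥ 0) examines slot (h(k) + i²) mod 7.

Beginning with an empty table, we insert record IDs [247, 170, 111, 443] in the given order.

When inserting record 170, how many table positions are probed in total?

2

247: h=4 -> slot 4
170: h=4, probe 4,5 -> slot 5
111: h=2 -> slot 2
443: h=4, probe 4,5,1 -> slot 1
Table: [., 443, 111, ., 247, 170, .]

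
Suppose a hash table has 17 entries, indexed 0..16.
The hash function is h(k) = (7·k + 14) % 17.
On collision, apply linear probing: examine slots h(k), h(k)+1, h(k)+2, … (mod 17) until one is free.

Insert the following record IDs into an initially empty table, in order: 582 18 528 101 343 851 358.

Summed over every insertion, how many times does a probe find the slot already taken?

582 hashes to 8; slot 8 is free -> place at 8.
18 hashes to 4; slot 4 is free -> place at 4.
528 hashes to 4; 4 taken -> place at 5.
101 hashes to 7; slot 7 is free -> place at 7.
343 hashes to 1; slot 1 is free -> place at 1.
851 hashes to 4; 4,5 taken -> place at 6.
358 hashes to 4; 4,5,6,7,8 taken -> place at 9.
Table: [∅, 343, ∅, ∅, 18, 528, 851, 101, 582, 358, ∅, ∅, ∅, ∅, ∅, ∅, ∅]

8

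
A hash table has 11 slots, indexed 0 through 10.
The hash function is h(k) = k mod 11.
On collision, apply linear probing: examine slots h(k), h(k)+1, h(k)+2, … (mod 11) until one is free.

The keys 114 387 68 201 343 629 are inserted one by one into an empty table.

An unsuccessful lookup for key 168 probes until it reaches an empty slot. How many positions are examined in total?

6

Insert 114: h=4, slot 4 empty => index 4.
Insert 387: h=2, slot 2 empty => index 2.
Insert 68: h=2, slot 2 occupied => index 3.
Insert 201: h=3, slots 3,4 occupied => index 5.
Insert 343: h=2, slots 2,3,4,5 occupied => index 6.
Insert 629: h=2, slots 2,3,4,5,6 occupied => index 7.
Table: [., ., 387, 68, 114, 201, 343, 629, ., ., .]
Lookup 168: h=3, probe 3,4,5,6,7,8 → slot 8 empty, not found.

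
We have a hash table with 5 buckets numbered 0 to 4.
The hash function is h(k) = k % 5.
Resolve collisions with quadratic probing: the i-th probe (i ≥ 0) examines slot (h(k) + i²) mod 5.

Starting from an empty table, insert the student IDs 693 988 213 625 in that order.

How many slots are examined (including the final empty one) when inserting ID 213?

Insert 693: h=3, slot 3 empty → index 3.
Insert 988: h=3, slot 3 occupied → index 4.
Insert 213: h=3, slots 3,4 occupied → index 2.
Insert 625: h=0, slot 0 empty → index 0.
Table: [625, ., 213, 693, 988]

3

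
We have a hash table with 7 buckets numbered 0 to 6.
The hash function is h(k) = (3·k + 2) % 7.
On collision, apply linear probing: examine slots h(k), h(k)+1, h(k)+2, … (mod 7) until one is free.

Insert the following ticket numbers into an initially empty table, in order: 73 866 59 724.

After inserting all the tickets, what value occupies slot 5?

59

Insert 73: h=4, slot 4 empty → index 4.
Insert 866: h=3, slot 3 empty → index 3.
Insert 59: h=4, slot 4 occupied → index 5.
Insert 724: h=4, slots 4,5 occupied → index 6.
Table: [., ., ., 866, 73, 59, 724]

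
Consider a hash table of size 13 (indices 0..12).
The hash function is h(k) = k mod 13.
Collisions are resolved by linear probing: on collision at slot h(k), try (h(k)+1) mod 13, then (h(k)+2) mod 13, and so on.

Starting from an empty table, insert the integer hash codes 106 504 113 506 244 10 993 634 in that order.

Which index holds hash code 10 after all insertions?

0

Insert 106: h=2, slot 2 empty → index 2.
Insert 504: h=10, slot 10 empty → index 10.
Insert 113: h=9, slot 9 empty → index 9.
Insert 506: h=12, slot 12 empty → index 12.
Insert 244: h=10, slot 10 occupied → index 11.
Insert 10: h=10, slots 10,11,12 occupied → index 0.
Insert 993: h=5, slot 5 empty → index 5.
Insert 634: h=10, slots 10,11,12,0 occupied → index 1.
Table: [10, 634, 106, ∅, ∅, 993, ∅, ∅, ∅, 113, 504, 244, 506]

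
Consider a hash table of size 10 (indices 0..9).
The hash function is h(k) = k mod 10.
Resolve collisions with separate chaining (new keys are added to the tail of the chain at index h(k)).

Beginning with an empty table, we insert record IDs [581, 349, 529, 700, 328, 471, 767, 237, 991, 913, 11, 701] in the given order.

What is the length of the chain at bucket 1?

Insert 581: h=1, bucket 1 empty → new chain.
Insert 349: h=9, bucket 9 empty → new chain.
Insert 529: h=9, bucket 9 nonempty → append to chain.
Insert 700: h=0, bucket 0 empty → new chain.
Insert 328: h=8, bucket 8 empty → new chain.
Insert 471: h=1, bucket 1 nonempty → append to chain.
Insert 767: h=7, bucket 7 empty → new chain.
Insert 237: h=7, bucket 7 nonempty → append to chain.
Insert 991: h=1, bucket 1 nonempty → append to chain.
Insert 913: h=3, bucket 3 empty → new chain.
Insert 11: h=1, bucket 1 nonempty → append to chain.
Insert 701: h=1, bucket 1 nonempty → append to chain.
Final buckets:
0: 700
1: 581 -> 471 -> 991 -> 11 -> 701
2: .
3: 913
4: .
5: .
6: .
7: 767 -> 237
8: 328
9: 349 -> 529

5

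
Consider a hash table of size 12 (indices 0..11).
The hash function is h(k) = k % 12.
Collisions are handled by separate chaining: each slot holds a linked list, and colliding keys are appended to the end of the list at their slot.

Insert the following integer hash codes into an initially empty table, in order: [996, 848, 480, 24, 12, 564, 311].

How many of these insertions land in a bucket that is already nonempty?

Insert 996: h=0, bucket 0 empty → new chain.
Insert 848: h=8, bucket 8 empty → new chain.
Insert 480: h=0, bucket 0 nonempty → append to chain.
Insert 24: h=0, bucket 0 nonempty → append to chain.
Insert 12: h=0, bucket 0 nonempty → append to chain.
Insert 564: h=0, bucket 0 nonempty → append to chain.
Insert 311: h=11, bucket 11 empty → new chain.
Final buckets:
0: 996 -> 480 -> 24 -> 12 -> 564
1: ∅
2: ∅
3: ∅
4: ∅
5: ∅
6: ∅
7: ∅
8: 848
9: ∅
10: ∅
11: 311

4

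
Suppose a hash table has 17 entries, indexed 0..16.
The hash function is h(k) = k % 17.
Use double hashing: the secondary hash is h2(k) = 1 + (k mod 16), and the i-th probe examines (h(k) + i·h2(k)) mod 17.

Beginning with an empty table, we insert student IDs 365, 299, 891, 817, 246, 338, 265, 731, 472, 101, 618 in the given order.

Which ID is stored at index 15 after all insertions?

246

365 hashes to 8; slot 8 is free => place at 8.
299 hashes to 10; slot 10 is free => place at 10.
891 hashes to 7; slot 7 is free => place at 7.
817 hashes to 1; slot 1 is free => place at 1.
246 hashes to 8, h2=7; 8 taken => place at 15.
338 hashes to 15, h2=3; 15,1 taken => place at 4.
265 hashes to 10, h2=10; 10 taken => place at 3.
731 hashes to 0; slot 0 is free => place at 0.
472 hashes to 13; slot 13 is free => place at 13.
101 hashes to 16; slot 16 is free => place at 16.
618 hashes to 6; slot 6 is free => place at 6.
Table: [731, 817, -, 265, 338, -, 618, 891, 365, -, 299, -, -, 472, -, 246, 101]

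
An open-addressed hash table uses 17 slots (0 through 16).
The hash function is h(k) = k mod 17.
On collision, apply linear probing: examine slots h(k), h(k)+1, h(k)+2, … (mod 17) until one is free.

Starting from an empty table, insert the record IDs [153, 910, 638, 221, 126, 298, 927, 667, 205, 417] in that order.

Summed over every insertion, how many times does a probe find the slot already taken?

Insert 153: h=0, slot 0 empty => index 0.
Insert 910: h=9, slot 9 empty => index 9.
Insert 638: h=9, slot 9 occupied => index 10.
Insert 221: h=0, slot 0 occupied => index 1.
Insert 126: h=7, slot 7 empty => index 7.
Insert 298: h=9, slots 9,10 occupied => index 11.
Insert 927: h=9, slots 9,10,11 occupied => index 12.
Insert 667: h=4, slot 4 empty => index 4.
Insert 205: h=1, slot 1 occupied => index 2.
Insert 417: h=9, slots 9,10,11,12 occupied => index 13.
Table: [153, 221, 205, _, 667, _, _, 126, _, 910, 638, 298, 927, 417, _, _, _]

12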